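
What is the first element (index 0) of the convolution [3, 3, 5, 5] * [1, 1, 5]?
Use y[k] = Σ_i a[i]·b[k-i] at k=0. y[0] = 3×1 = 3

3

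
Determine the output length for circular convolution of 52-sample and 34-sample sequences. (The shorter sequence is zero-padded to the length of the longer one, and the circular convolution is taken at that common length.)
Circular convolution (zero-padding the shorter input) has length max(m, n) = max(52, 34) = 52

52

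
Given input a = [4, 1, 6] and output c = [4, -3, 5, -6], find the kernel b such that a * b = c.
Output length 4 = len(a) + len(b) - 1 ⇒ len(b) = 2. Solve b forward using b[k] = (c[k] - Σ_{i≥1} a[i]·b[k-i]) / a[0]: b[0] = c[0] / a[0] = 4 / 4 = 1; b[1] = (c[1] - 1×1) / a[0] = (-3 - 1×1) / 4 = -1. So b = [1, -1]. Forward-check [4, 1, 6] * [1, -1]: c[0] = 4×1 = 4; c[1] = 4×-1 + 1×1 = -3; c[2] = 1×-1 + 6×1 = 5; c[3] = 6×-1 = -6 → [4, -3, 5, -6] ✓

[1, -1]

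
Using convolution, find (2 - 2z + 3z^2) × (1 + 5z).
Ascending coefficients: a = [2, -2, 3], b = [1, 5]. c[0] = 2×1 = 2; c[1] = 2×5 + -2×1 = 8; c[2] = -2×5 + 3×1 = -7; c[3] = 3×5 = 15. Result coefficients: [2, 8, -7, 15] → 2 + 8z - 7z^2 + 15z^3

2 + 8z - 7z^2 + 15z^3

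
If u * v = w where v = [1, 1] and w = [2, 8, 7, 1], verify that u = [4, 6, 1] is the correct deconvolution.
Forward-compute [4, 6, 1] * [1, 1]: w[0] = 4×1 = 4; w[1] = 4×1 + 6×1 = 10; w[2] = 6×1 + 1×1 = 7; w[3] = 1×1 = 1 → [4, 10, 7, 1]. Does not match given w = [2, 8, 7, 1].

Not verified. [4, 6, 1] * [1, 1] = [4, 10, 7, 1], which differs from [2, 8, 7, 1] at index 0.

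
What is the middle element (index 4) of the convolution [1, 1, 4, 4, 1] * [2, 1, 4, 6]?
Use y[k] = Σ_i a[i]·b[k-i] at k=4. y[4] = 1×6 + 4×4 + 4×1 + 1×2 = 28

28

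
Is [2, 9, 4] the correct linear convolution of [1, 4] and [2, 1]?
Recompute linear convolution of [1, 4] and [2, 1]: y[0] = 1×2 = 2; y[1] = 1×1 + 4×2 = 9; y[2] = 4×1 = 4 → [2, 9, 4]. Given [2, 9, 4] matches, so answer: Yes

Yes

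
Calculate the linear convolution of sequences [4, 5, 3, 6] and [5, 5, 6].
y[0] = 4×5 = 20; y[1] = 4×5 + 5×5 = 45; y[2] = 4×6 + 5×5 + 3×5 = 64; y[3] = 5×6 + 3×5 + 6×5 = 75; y[4] = 3×6 + 6×5 = 48; y[5] = 6×6 = 36

[20, 45, 64, 75, 48, 36]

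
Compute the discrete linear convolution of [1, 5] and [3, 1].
y[0] = 1×3 = 3; y[1] = 1×1 + 5×3 = 16; y[2] = 5×1 = 5

[3, 16, 5]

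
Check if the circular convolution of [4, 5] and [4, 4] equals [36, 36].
Recompute circular convolution of [4, 5] and [4, 4]: y[0] = 4×4 + 5×4 = 36; y[1] = 4×4 + 5×4 = 36 → [36, 36]. Given [36, 36] matches, so answer: Yes

Yes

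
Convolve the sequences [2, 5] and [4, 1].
y[0] = 2×4 = 8; y[1] = 2×1 + 5×4 = 22; y[2] = 5×1 = 5

[8, 22, 5]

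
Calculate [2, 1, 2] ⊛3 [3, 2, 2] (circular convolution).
Use y[k] = Σ_j x[j]·h[(k-j) mod 3]. y[0] = 2×3 + 1×2 + 2×2 = 12; y[1] = 2×2 + 1×3 + 2×2 = 11; y[2] = 2×2 + 1×2 + 2×3 = 12. Result: [12, 11, 12]

[12, 11, 12]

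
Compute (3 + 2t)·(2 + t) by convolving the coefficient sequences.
Ascending coefficients: a = [3, 2], b = [2, 1]. c[0] = 3×2 = 6; c[1] = 3×1 + 2×2 = 7; c[2] = 2×1 = 2. Result coefficients: [6, 7, 2] → 6 + 7t + 2t^2

6 + 7t + 2t^2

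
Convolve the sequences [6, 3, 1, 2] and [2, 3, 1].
y[0] = 6×2 = 12; y[1] = 6×3 + 3×2 = 24; y[2] = 6×1 + 3×3 + 1×2 = 17; y[3] = 3×1 + 1×3 + 2×2 = 10; y[4] = 1×1 + 2×3 = 7; y[5] = 2×1 = 2

[12, 24, 17, 10, 7, 2]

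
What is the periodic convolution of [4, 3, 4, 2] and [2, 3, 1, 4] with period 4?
Use y[k] = Σ_j a[j]·b[(k-j) mod 4]. y[0] = 4×2 + 3×4 + 4×1 + 2×3 = 30; y[1] = 4×3 + 3×2 + 4×4 + 2×1 = 36; y[2] = 4×1 + 3×3 + 4×2 + 2×4 = 29; y[3] = 4×4 + 3×1 + 4×3 + 2×2 = 35. Result: [30, 36, 29, 35]

[30, 36, 29, 35]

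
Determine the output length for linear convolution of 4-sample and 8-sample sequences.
Linear/full convolution length: m + n - 1 = 4 + 8 - 1 = 11

11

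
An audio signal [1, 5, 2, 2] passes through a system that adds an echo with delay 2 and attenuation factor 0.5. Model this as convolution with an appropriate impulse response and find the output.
Direct-path + delayed-attenuated-path model → impulse response h = [1, 0, 0.5] (1 at lag 0, 0.5 at lag 2). Output y[n] = x[n] + 0.5·x[n - 2] (with x[n] = 0 outside 0..3): y[0] = 1 + 0.5×0 = 1; y[1] = 5 + 0.5×0 = 5; y[2] = 2 + 0.5×1 = 2.5; y[3] = 2 + 0.5×5 = 4.5; y[4] = 0 + 0.5×2 = 1.0; y[5] = 0 + 0.5×2 = 1.0. So y = [1, 5, 2.5, 4.5, 1.0, 1.0]

[1, 5, 2.5, 4.5, 1.0, 1.0]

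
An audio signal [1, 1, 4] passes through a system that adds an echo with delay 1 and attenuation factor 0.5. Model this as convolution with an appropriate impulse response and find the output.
Direct-path + delayed-attenuated-path model → impulse response h = [1, 0.5] (1 at lag 0, 0.5 at lag 1). Output y[n] = x[n] + 0.5·x[n - 1] (with x[n] = 0 outside 0..2): y[0] = 1 + 0.5×0 = 1; y[1] = 1 + 0.5×1 = 1.5; y[2] = 4 + 0.5×1 = 4.5; y[3] = 0 + 0.5×4 = 2.0. So y = [1, 1.5, 4.5, 2.0]

[1, 1.5, 4.5, 2.0]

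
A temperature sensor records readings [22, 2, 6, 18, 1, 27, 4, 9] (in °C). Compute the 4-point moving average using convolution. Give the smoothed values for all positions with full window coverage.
4-point moving average kernel = [1, 1, 1, 1]. Apply in 'valid' mode (full window coverage): avg[0] = (22 + 2 + 6 + 18) / 4 = 12.0; avg[1] = (2 + 6 + 18 + 1) / 4 = 6.75; avg[2] = (6 + 18 + 1 + 27) / 4 = 13.0; avg[3] = (18 + 1 + 27 + 4) / 4 = 12.5; avg[4] = (1 + 27 + 4 + 9) / 4 = 10.25. Smoothed values: [12.0, 6.75, 13.0, 12.5, 10.25]

[12.0, 6.75, 13.0, 12.5, 10.25]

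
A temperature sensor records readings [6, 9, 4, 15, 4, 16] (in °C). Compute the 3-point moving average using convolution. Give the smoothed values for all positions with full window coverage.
3-point moving average kernel = [1, 1, 1]. Apply in 'valid' mode (full window coverage): avg[0] = (6 + 9 + 4) / 3 = 6.33; avg[1] = (9 + 4 + 15) / 3 = 9.33; avg[2] = (4 + 15 + 4) / 3 = 7.67; avg[3] = (15 + 4 + 16) / 3 = 11.67. Smoothed values: [6.33, 9.33, 7.67, 11.67]

[6.33, 9.33, 7.67, 11.67]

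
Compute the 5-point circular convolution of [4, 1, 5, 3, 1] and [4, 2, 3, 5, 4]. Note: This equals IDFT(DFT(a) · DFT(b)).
Either evaluate y[k] = Σ_j a[j]·b[(k-j) mod 5] directly, or use IDFT(DFT(a) · DFT(b)). y[0] = 4×4 + 1×4 + 5×5 + 3×3 + 1×2 = 56; y[1] = 4×2 + 1×4 + 5×4 + 3×5 + 1×3 = 50; y[2] = 4×3 + 1×2 + 5×4 + 3×4 + 1×5 = 51; y[3] = 4×5 + 1×3 + 5×2 + 3×4 + 1×4 = 49; y[4] = 4×4 + 1×5 + 5×3 + 3×2 + 1×4 = 46. Result: [56, 50, 51, 49, 46]

[56, 50, 51, 49, 46]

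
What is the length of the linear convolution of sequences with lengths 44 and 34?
Linear/full convolution length: m + n - 1 = 44 + 34 - 1 = 77

77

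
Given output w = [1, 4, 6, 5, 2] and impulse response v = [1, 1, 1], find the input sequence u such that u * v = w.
Deconvolve w=[1, 4, 6, 5, 2] by v=[1, 1, 1]. Since v[0]=1, solve forward: u[0] = w[0] / 1 = 1; u[1] = (w[1] - 1×1) / 1 = 3; u[2] = (w[2] - 3×1 - 1×1) / 1 = 2. So u = [1, 3, 2]. Check by forward convolution: w[0] = 1×1 = 1; w[1] = 1×1 + 3×1 = 4; w[2] = 1×1 + 3×1 + 2×1 = 6; w[3] = 3×1 + 2×1 = 5; w[4] = 2×1 = 2

[1, 3, 2]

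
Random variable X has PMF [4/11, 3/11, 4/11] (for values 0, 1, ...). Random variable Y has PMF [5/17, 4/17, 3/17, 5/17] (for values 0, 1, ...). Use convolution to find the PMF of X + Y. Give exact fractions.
P(X+Y=k) = Σ_i P(X=i)·P(Y=k-i) — a convolution of [4/11, 3/11, 4/11] and [5/17, 4/17, 3/17, 5/17]. P(X+Y=0) = (4/11)×(5/17) = 20/187; P(X+Y=1) = (4/11)×(4/17) + (3/11)×(5/17) = 16/187 + 15/187 = 31/187; P(X+Y=2) = (4/11)×(3/17) + (3/11)×(4/17) + (4/11)×(5/17) = 12/187 + 12/187 + 20/187 = 4/17; P(X+Y=3) = (4/11)×(5/17) + (3/11)×(3/17) + (4/11)×(4/17) = 20/187 + 9/187 + 16/187 = 45/187; P(X+Y=4) = (3/11)×(5/17) + (4/11)×(3/17) = 15/187 + 12/187 = 27/187; P(X+Y=5) = (4/11)×(5/17) = 20/187. PMF: [20/187, 31/187, 4/17, 45/187, 27/187, 20/187] (sums to 1 ✓)

[20/187, 31/187, 4/17, 45/187, 27/187, 20/187]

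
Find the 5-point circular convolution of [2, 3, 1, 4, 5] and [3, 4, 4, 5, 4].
Use y[k] = Σ_j s[j]·t[(k-j) mod 5]. y[0] = 2×3 + 3×4 + 1×5 + 4×4 + 5×4 = 59; y[1] = 2×4 + 3×3 + 1×4 + 4×5 + 5×4 = 61; y[2] = 2×4 + 3×4 + 1×3 + 4×4 + 5×5 = 64; y[3] = 2×5 + 3×4 + 1×4 + 4×3 + 5×4 = 58; y[4] = 2×4 + 3×5 + 1×4 + 4×4 + 5×3 = 58. Result: [59, 61, 64, 58, 58]

[59, 61, 64, 58, 58]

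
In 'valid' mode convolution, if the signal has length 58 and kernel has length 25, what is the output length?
'Valid' mode counts only positions where the kernel fully overlaps the signal: m - n + 1 = 58 - 25 + 1 = 34

34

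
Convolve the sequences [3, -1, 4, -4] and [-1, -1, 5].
y[0] = 3×-1 = -3; y[1] = 3×-1 + -1×-1 = -2; y[2] = 3×5 + -1×-1 + 4×-1 = 12; y[3] = -1×5 + 4×-1 + -4×-1 = -5; y[4] = 4×5 + -4×-1 = 24; y[5] = -4×5 = -20

[-3, -2, 12, -5, 24, -20]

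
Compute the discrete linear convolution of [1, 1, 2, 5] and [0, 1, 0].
y[0] = 1×0 = 0; y[1] = 1×1 + 1×0 = 1; y[2] = 1×0 + 1×1 + 2×0 = 1; y[3] = 1×0 + 2×1 + 5×0 = 2; y[4] = 2×0 + 5×1 = 5; y[5] = 5×0 = 0

[0, 1, 1, 2, 5, 0]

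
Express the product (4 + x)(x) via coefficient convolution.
Ascending coefficients: a = [4, 1], b = [0, 1]. c[0] = 4×0 = 0; c[1] = 4×1 + 1×0 = 4; c[2] = 1×1 = 1. Result coefficients: [0, 4, 1] → 4x + x^2

4x + x^2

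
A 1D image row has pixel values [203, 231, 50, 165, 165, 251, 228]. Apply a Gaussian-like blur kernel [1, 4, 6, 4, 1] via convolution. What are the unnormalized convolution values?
Convolve image row [203, 231, 50, 165, 165, 251, 228] with kernel [1, 4, 6, 4, 1]: y[0] = 203×1 = 203; y[1] = 203×4 + 231×1 = 1043; y[2] = 203×6 + 231×4 + 50×1 = 2192; y[3] = 203×4 + 231×6 + 50×4 + 165×1 = 2563; y[4] = 203×1 + 231×4 + 50×6 + 165×4 + 165×1 = 2252; y[5] = 231×1 + 50×4 + 165×6 + 165×4 + 251×1 = 2332; y[6] = 50×1 + 165×4 + 165×6 + 251×4 + 228×1 = 2932; y[7] = 165×1 + 165×4 + 251×6 + 228×4 = 3243; y[8] = 165×1 + 251×4 + 228×6 = 2537; y[9] = 251×1 + 228×4 = 1163; y[10] = 228×1 = 228 → [203, 1043, 2192, 2563, 2252, 2332, 2932, 3243, 2537, 1163, 228]. Normalization factor = sum(kernel) = 16.

[203, 1043, 2192, 2563, 2252, 2332, 2932, 3243, 2537, 1163, 228]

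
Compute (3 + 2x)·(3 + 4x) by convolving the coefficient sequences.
Ascending coefficients: a = [3, 2], b = [3, 4]. c[0] = 3×3 = 9; c[1] = 3×4 + 2×3 = 18; c[2] = 2×4 = 8. Result coefficients: [9, 18, 8] → 9 + 18x + 8x^2

9 + 18x + 8x^2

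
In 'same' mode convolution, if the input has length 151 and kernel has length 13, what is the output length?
'Same' mode returns an output with the same length as the input: 151

151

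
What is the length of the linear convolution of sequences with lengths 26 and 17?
Linear/full convolution length: m + n - 1 = 26 + 17 - 1 = 42

42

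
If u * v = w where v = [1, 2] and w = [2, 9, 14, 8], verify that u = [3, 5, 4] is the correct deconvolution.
Forward-compute [3, 5, 4] * [1, 2]: w[0] = 3×1 = 3; w[1] = 3×2 + 5×1 = 11; w[2] = 5×2 + 4×1 = 14; w[3] = 4×2 = 8 → [3, 11, 14, 8]. Does not match given w = [2, 9, 14, 8].

Not verified. [3, 5, 4] * [1, 2] = [3, 11, 14, 8], which differs from [2, 9, 14, 8] at index 0.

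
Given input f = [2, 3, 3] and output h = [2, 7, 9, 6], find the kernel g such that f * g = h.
Output length 4 = len(f) + len(g) - 1 ⇒ len(g) = 2. Solve g forward using g[k] = (h[k] - Σ_{i≥1} f[i]·g[k-i]) / f[0]: g[0] = h[0] / f[0] = 2 / 2 = 1; g[1] = (h[1] - 3×1) / f[0] = (7 - 3×1) / 2 = 2. So g = [1, 2]. Forward-check [2, 3, 3] * [1, 2]: h[0] = 2×1 = 2; h[1] = 2×2 + 3×1 = 7; h[2] = 3×2 + 3×1 = 9; h[3] = 3×2 = 6 → [2, 7, 9, 6] ✓

[1, 2]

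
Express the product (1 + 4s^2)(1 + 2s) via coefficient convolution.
Ascending coefficients: a = [1, 0, 4], b = [1, 2]. c[0] = 1×1 = 1; c[1] = 1×2 + 0×1 = 2; c[2] = 0×2 + 4×1 = 4; c[3] = 4×2 = 8. Result coefficients: [1, 2, 4, 8] → 1 + 2s + 4s^2 + 8s^3

1 + 2s + 4s^2 + 8s^3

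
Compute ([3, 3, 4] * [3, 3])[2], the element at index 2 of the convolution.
Use y[k] = Σ_i a[i]·b[k-i] at k=2. y[2] = 3×3 + 4×3 = 21

21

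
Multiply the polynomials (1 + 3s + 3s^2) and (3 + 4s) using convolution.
Ascending coefficients: a = [1, 3, 3], b = [3, 4]. c[0] = 1×3 = 3; c[1] = 1×4 + 3×3 = 13; c[2] = 3×4 + 3×3 = 21; c[3] = 3×4 = 12. Result coefficients: [3, 13, 21, 12] → 3 + 13s + 21s^2 + 12s^3

3 + 13s + 21s^2 + 12s^3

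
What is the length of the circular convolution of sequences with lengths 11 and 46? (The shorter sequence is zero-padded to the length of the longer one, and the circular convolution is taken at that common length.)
Circular convolution (zero-padding the shorter input) has length max(m, n) = max(11, 46) = 46

46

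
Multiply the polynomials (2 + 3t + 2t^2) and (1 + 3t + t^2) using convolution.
Ascending coefficients: a = [2, 3, 2], b = [1, 3, 1]. c[0] = 2×1 = 2; c[1] = 2×3 + 3×1 = 9; c[2] = 2×1 + 3×3 + 2×1 = 13; c[3] = 3×1 + 2×3 = 9; c[4] = 2×1 = 2. Result coefficients: [2, 9, 13, 9, 2] → 2 + 9t + 13t^2 + 9t^3 + 2t^4

2 + 9t + 13t^2 + 9t^3 + 2t^4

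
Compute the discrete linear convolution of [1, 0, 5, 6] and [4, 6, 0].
y[0] = 1×4 = 4; y[1] = 1×6 + 0×4 = 6; y[2] = 1×0 + 0×6 + 5×4 = 20; y[3] = 0×0 + 5×6 + 6×4 = 54; y[4] = 5×0 + 6×6 = 36; y[5] = 6×0 = 0

[4, 6, 20, 54, 36, 0]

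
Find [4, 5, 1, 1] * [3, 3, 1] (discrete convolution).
y[0] = 4×3 = 12; y[1] = 4×3 + 5×3 = 27; y[2] = 4×1 + 5×3 + 1×3 = 22; y[3] = 5×1 + 1×3 + 1×3 = 11; y[4] = 1×1 + 1×3 = 4; y[5] = 1×1 = 1

[12, 27, 22, 11, 4, 1]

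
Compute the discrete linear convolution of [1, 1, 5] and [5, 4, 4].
y[0] = 1×5 = 5; y[1] = 1×4 + 1×5 = 9; y[2] = 1×4 + 1×4 + 5×5 = 33; y[3] = 1×4 + 5×4 = 24; y[4] = 5×4 = 20

[5, 9, 33, 24, 20]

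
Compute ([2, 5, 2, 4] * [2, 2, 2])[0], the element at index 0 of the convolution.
Use y[k] = Σ_i a[i]·b[k-i] at k=0. y[0] = 2×2 = 4

4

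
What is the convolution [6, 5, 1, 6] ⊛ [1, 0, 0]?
y[0] = 6×1 = 6; y[1] = 6×0 + 5×1 = 5; y[2] = 6×0 + 5×0 + 1×1 = 1; y[3] = 5×0 + 1×0 + 6×1 = 6; y[4] = 1×0 + 6×0 = 0; y[5] = 6×0 = 0

[6, 5, 1, 6, 0, 0]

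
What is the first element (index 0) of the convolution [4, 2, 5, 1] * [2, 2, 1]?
Use y[k] = Σ_i a[i]·b[k-i] at k=0. y[0] = 4×2 = 8

8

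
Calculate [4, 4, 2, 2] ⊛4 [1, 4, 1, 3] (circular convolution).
Use y[k] = Σ_j a[j]·b[(k-j) mod 4]. y[0] = 4×1 + 4×3 + 2×1 + 2×4 = 26; y[1] = 4×4 + 4×1 + 2×3 + 2×1 = 28; y[2] = 4×1 + 4×4 + 2×1 + 2×3 = 28; y[3] = 4×3 + 4×1 + 2×4 + 2×1 = 26. Result: [26, 28, 28, 26]

[26, 28, 28, 26]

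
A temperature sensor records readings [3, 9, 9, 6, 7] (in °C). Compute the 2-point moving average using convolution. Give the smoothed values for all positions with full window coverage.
2-point moving average kernel = [1, 1]. Apply in 'valid' mode (full window coverage): avg[0] = (3 + 9) / 2 = 6.0; avg[1] = (9 + 9) / 2 = 9.0; avg[2] = (9 + 6) / 2 = 7.5; avg[3] = (6 + 7) / 2 = 6.5. Smoothed values: [6.0, 9.0, 7.5, 6.5]

[6.0, 9.0, 7.5, 6.5]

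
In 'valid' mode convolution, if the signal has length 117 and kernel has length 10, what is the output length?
'Valid' mode counts only positions where the kernel fully overlaps the signal: m - n + 1 = 117 - 10 + 1 = 108

108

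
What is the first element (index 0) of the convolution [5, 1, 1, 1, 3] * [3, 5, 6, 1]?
Use y[k] = Σ_i a[i]·b[k-i] at k=0. y[0] = 5×3 = 15

15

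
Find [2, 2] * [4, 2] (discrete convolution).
y[0] = 2×4 = 8; y[1] = 2×2 + 2×4 = 12; y[2] = 2×2 = 4

[8, 12, 4]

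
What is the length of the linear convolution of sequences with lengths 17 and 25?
Linear/full convolution length: m + n - 1 = 17 + 25 - 1 = 41

41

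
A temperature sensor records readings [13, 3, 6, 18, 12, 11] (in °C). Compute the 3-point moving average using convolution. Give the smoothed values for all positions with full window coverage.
3-point moving average kernel = [1, 1, 1]. Apply in 'valid' mode (full window coverage): avg[0] = (13 + 3 + 6) / 3 = 7.33; avg[1] = (3 + 6 + 18) / 3 = 9.0; avg[2] = (6 + 18 + 12) / 3 = 12.0; avg[3] = (18 + 12 + 11) / 3 = 13.67. Smoothed values: [7.33, 9.0, 12.0, 13.67]

[7.33, 9.0, 12.0, 13.67]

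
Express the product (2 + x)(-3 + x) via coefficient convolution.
Ascending coefficients: a = [2, 1], b = [-3, 1]. c[0] = 2×-3 = -6; c[1] = 2×1 + 1×-3 = -1; c[2] = 1×1 = 1. Result coefficients: [-6, -1, 1] → -6 - x + x^2

-6 - x + x^2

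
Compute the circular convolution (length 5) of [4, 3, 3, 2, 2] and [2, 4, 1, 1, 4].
Use y[k] = Σ_j f[j]·g[(k-j) mod 5]. y[0] = 4×2 + 3×4 + 3×1 + 2×1 + 2×4 = 33; y[1] = 4×4 + 3×2 + 3×4 + 2×1 + 2×1 = 38; y[2] = 4×1 + 3×4 + 3×2 + 2×4 + 2×1 = 32; y[3] = 4×1 + 3×1 + 3×4 + 2×2 + 2×4 = 31; y[4] = 4×4 + 3×1 + 3×1 + 2×4 + 2×2 = 34. Result: [33, 38, 32, 31, 34]

[33, 38, 32, 31, 34]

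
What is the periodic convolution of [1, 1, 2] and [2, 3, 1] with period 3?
Use y[k] = Σ_j a[j]·b[(k-j) mod 3]. y[0] = 1×2 + 1×1 + 2×3 = 9; y[1] = 1×3 + 1×2 + 2×1 = 7; y[2] = 1×1 + 1×3 + 2×2 = 8. Result: [9, 7, 8]

[9, 7, 8]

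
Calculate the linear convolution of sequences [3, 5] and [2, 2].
y[0] = 3×2 = 6; y[1] = 3×2 + 5×2 = 16; y[2] = 5×2 = 10

[6, 16, 10]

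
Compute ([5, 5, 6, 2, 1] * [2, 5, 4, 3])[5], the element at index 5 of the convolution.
Use y[k] = Σ_i a[i]·b[k-i] at k=5. y[5] = 6×3 + 2×4 + 1×5 = 31

31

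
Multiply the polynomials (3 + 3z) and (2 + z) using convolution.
Ascending coefficients: a = [3, 3], b = [2, 1]. c[0] = 3×2 = 6; c[1] = 3×1 + 3×2 = 9; c[2] = 3×1 = 3. Result coefficients: [6, 9, 3] → 6 + 9z + 3z^2

6 + 9z + 3z^2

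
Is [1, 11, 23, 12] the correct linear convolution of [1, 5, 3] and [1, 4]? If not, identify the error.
Recompute linear convolution of [1, 5, 3] and [1, 4]: y[0] = 1×1 = 1; y[1] = 1×4 + 5×1 = 9; y[2] = 5×4 + 3×1 = 23; y[3] = 3×4 = 12 → [1, 9, 23, 12]. Compare to given [1, 11, 23, 12]: they differ at index 1: given 11, correct 9, so answer: No

No. Error at index 1: given 11, correct 9.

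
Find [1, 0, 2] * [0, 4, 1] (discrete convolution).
y[0] = 1×0 = 0; y[1] = 1×4 + 0×0 = 4; y[2] = 1×1 + 0×4 + 2×0 = 1; y[3] = 0×1 + 2×4 = 8; y[4] = 2×1 = 2

[0, 4, 1, 8, 2]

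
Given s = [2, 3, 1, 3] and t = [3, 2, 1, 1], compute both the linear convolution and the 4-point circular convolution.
Linear: y_lin[0] = 2×3 = 6; y_lin[1] = 2×2 + 3×3 = 13; y_lin[2] = 2×1 + 3×2 + 1×3 = 11; y_lin[3] = 2×1 + 3×1 + 1×2 + 3×3 = 16; y_lin[4] = 3×1 + 1×1 + 3×2 = 10; y_lin[5] = 1×1 + 3×1 = 4; y_lin[6] = 3×1 = 3 → [6, 13, 11, 16, 10, 4, 3]. Circular (length 4): y[0] = 2×3 + 3×1 + 1×1 + 3×2 = 16; y[1] = 2×2 + 3×3 + 1×1 + 3×1 = 17; y[2] = 2×1 + 3×2 + 1×3 + 3×1 = 14; y[3] = 2×1 + 3×1 + 1×2 + 3×3 = 16 → [16, 17, 14, 16]

Linear: [6, 13, 11, 16, 10, 4, 3], Circular: [16, 17, 14, 16]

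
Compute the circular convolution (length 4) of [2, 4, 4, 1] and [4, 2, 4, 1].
Use y[k] = Σ_j s[j]·t[(k-j) mod 4]. y[0] = 2×4 + 4×1 + 4×4 + 1×2 = 30; y[1] = 2×2 + 4×4 + 4×1 + 1×4 = 28; y[2] = 2×4 + 4×2 + 4×4 + 1×1 = 33; y[3] = 2×1 + 4×4 + 4×2 + 1×4 = 30. Result: [30, 28, 33, 30]

[30, 28, 33, 30]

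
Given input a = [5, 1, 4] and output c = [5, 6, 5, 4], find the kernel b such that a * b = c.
Output length 4 = len(a) + len(b) - 1 ⇒ len(b) = 2. Solve b forward using b[k] = (c[k] - Σ_{i≥1} a[i]·b[k-i]) / a[0]: b[0] = c[0] / a[0] = 5 / 5 = 1; b[1] = (c[1] - 1×1) / a[0] = (6 - 1×1) / 5 = 1. So b = [1, 1]. Forward-check [5, 1, 4] * [1, 1]: c[0] = 5×1 = 5; c[1] = 5×1 + 1×1 = 6; c[2] = 1×1 + 4×1 = 5; c[3] = 4×1 = 4 → [5, 6, 5, 4] ✓

[1, 1]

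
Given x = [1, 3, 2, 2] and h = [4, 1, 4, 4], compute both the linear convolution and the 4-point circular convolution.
Linear: y_lin[0] = 1×4 = 4; y_lin[1] = 1×1 + 3×4 = 13; y_lin[2] = 1×4 + 3×1 + 2×4 = 15; y_lin[3] = 1×4 + 3×4 + 2×1 + 2×4 = 26; y_lin[4] = 3×4 + 2×4 + 2×1 = 22; y_lin[5] = 2×4 + 2×4 = 16; y_lin[6] = 2×4 = 8 → [4, 13, 15, 26, 22, 16, 8]. Circular (length 4): y[0] = 1×4 + 3×4 + 2×4 + 2×1 = 26; y[1] = 1×1 + 3×4 + 2×4 + 2×4 = 29; y[2] = 1×4 + 3×1 + 2×4 + 2×4 = 23; y[3] = 1×4 + 3×4 + 2×1 + 2×4 = 26 → [26, 29, 23, 26]

Linear: [4, 13, 15, 26, 22, 16, 8], Circular: [26, 29, 23, 26]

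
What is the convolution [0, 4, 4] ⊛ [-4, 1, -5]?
y[0] = 0×-4 = 0; y[1] = 0×1 + 4×-4 = -16; y[2] = 0×-5 + 4×1 + 4×-4 = -12; y[3] = 4×-5 + 4×1 = -16; y[4] = 4×-5 = -20

[0, -16, -12, -16, -20]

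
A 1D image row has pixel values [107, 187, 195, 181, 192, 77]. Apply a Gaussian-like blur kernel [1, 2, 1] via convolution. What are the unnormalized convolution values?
Convolve image row [107, 187, 195, 181, 192, 77] with kernel [1, 2, 1]: y[0] = 107×1 = 107; y[1] = 107×2 + 187×1 = 401; y[2] = 107×1 + 187×2 + 195×1 = 676; y[3] = 187×1 + 195×2 + 181×1 = 758; y[4] = 195×1 + 181×2 + 192×1 = 749; y[5] = 181×1 + 192×2 + 77×1 = 642; y[6] = 192×1 + 77×2 = 346; y[7] = 77×1 = 77 → [107, 401, 676, 758, 749, 642, 346, 77]. Normalization factor = sum(kernel) = 4.

[107, 401, 676, 758, 749, 642, 346, 77]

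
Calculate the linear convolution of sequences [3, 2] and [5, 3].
y[0] = 3×5 = 15; y[1] = 3×3 + 2×5 = 19; y[2] = 2×3 = 6

[15, 19, 6]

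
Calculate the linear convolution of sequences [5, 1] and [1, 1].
y[0] = 5×1 = 5; y[1] = 5×1 + 1×1 = 6; y[2] = 1×1 = 1

[5, 6, 1]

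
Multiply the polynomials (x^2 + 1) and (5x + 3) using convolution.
Ascending coefficients: a = [1, 0, 1], b = [3, 5]. c[0] = 1×3 = 3; c[1] = 1×5 + 0×3 = 5; c[2] = 0×5 + 1×3 = 3; c[3] = 1×5 = 5. Result coefficients: [3, 5, 3, 5] → 5x^3 + 3x^2 + 5x + 3

5x^3 + 3x^2 + 5x + 3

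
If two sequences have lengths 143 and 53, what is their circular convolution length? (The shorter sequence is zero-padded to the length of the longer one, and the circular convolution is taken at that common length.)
Circular convolution (zero-padding the shorter input) has length max(m, n) = max(143, 53) = 143

143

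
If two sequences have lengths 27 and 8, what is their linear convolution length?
Linear/full convolution length: m + n - 1 = 27 + 8 - 1 = 34

34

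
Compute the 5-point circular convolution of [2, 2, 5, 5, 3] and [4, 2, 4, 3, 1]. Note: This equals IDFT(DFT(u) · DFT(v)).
Either evaluate y[k] = Σ_j u[j]·v[(k-j) mod 5] directly, or use IDFT(DFT(u) · DFT(v)). y[0] = 2×4 + 2×1 + 5×3 + 5×4 + 3×2 = 51; y[1] = 2×2 + 2×4 + 5×1 + 5×3 + 3×4 = 44; y[2] = 2×4 + 2×2 + 5×4 + 5×1 + 3×3 = 46; y[3] = 2×3 + 2×4 + 5×2 + 5×4 + 3×1 = 47; y[4] = 2×1 + 2×3 + 5×4 + 5×2 + 3×4 = 50. Result: [51, 44, 46, 47, 50]

[51, 44, 46, 47, 50]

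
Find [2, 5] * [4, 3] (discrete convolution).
y[0] = 2×4 = 8; y[1] = 2×3 + 5×4 = 26; y[2] = 5×3 = 15

[8, 26, 15]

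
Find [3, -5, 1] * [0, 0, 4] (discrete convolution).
y[0] = 3×0 = 0; y[1] = 3×0 + -5×0 = 0; y[2] = 3×4 + -5×0 + 1×0 = 12; y[3] = -5×4 + 1×0 = -20; y[4] = 1×4 = 4

[0, 0, 12, -20, 4]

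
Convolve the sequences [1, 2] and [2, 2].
y[0] = 1×2 = 2; y[1] = 1×2 + 2×2 = 6; y[2] = 2×2 = 4

[2, 6, 4]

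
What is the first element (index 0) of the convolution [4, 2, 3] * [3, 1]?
Use y[k] = Σ_i a[i]·b[k-i] at k=0. y[0] = 4×3 = 12

12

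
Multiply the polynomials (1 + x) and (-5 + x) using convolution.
Ascending coefficients: a = [1, 1], b = [-5, 1]. c[0] = 1×-5 = -5; c[1] = 1×1 + 1×-5 = -4; c[2] = 1×1 = 1. Result coefficients: [-5, -4, 1] → -5 - 4x + x^2

-5 - 4x + x^2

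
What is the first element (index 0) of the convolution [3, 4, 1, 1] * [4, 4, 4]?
Use y[k] = Σ_i a[i]·b[k-i] at k=0. y[0] = 3×4 = 12

12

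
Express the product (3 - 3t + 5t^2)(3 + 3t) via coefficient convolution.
Ascending coefficients: a = [3, -3, 5], b = [3, 3]. c[0] = 3×3 = 9; c[1] = 3×3 + -3×3 = 0; c[2] = -3×3 + 5×3 = 6; c[3] = 5×3 = 15. Result coefficients: [9, 0, 6, 15] → 9 + 6t^2 + 15t^3

9 + 6t^2 + 15t^3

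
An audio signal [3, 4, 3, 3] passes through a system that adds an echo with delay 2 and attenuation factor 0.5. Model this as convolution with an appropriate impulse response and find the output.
Direct-path + delayed-attenuated-path model → impulse response h = [1, 0, 0.5] (1 at lag 0, 0.5 at lag 2). Output y[n] = x[n] + 0.5·x[n - 2] (with x[n] = 0 outside 0..3): y[0] = 3 + 0.5×0 = 3; y[1] = 4 + 0.5×0 = 4; y[2] = 3 + 0.5×3 = 4.5; y[3] = 3 + 0.5×4 = 5.0; y[4] = 0 + 0.5×3 = 1.5; y[5] = 0 + 0.5×3 = 1.5. So y = [3, 4, 4.5, 5.0, 1.5, 1.5]

[3, 4, 4.5, 5.0, 1.5, 1.5]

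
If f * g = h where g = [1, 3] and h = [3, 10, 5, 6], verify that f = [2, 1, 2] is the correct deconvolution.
Forward-compute [2, 1, 2] * [1, 3]: h[0] = 2×1 = 2; h[1] = 2×3 + 1×1 = 7; h[2] = 1×3 + 2×1 = 5; h[3] = 2×3 = 6 → [2, 7, 5, 6]. Does not match given h = [3, 10, 5, 6].

Not verified. [2, 1, 2] * [1, 3] = [2, 7, 5, 6], which differs from [3, 10, 5, 6] at index 0.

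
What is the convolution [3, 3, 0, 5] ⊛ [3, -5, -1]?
y[0] = 3×3 = 9; y[1] = 3×-5 + 3×3 = -6; y[2] = 3×-1 + 3×-5 + 0×3 = -18; y[3] = 3×-1 + 0×-5 + 5×3 = 12; y[4] = 0×-1 + 5×-5 = -25; y[5] = 5×-1 = -5

[9, -6, -18, 12, -25, -5]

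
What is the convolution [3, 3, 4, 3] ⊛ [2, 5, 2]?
y[0] = 3×2 = 6; y[1] = 3×5 + 3×2 = 21; y[2] = 3×2 + 3×5 + 4×2 = 29; y[3] = 3×2 + 4×5 + 3×2 = 32; y[4] = 4×2 + 3×5 = 23; y[5] = 3×2 = 6

[6, 21, 29, 32, 23, 6]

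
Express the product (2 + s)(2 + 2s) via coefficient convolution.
Ascending coefficients: a = [2, 1], b = [2, 2]. c[0] = 2×2 = 4; c[1] = 2×2 + 1×2 = 6; c[2] = 1×2 = 2. Result coefficients: [4, 6, 2] → 4 + 6s + 2s^2

4 + 6s + 2s^2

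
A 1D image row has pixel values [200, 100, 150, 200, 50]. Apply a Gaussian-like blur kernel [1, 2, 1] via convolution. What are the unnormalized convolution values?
Convolve image row [200, 100, 150, 200, 50] with kernel [1, 2, 1]: y[0] = 200×1 = 200; y[1] = 200×2 + 100×1 = 500; y[2] = 200×1 + 100×2 + 150×1 = 550; y[3] = 100×1 + 150×2 + 200×1 = 600; y[4] = 150×1 + 200×2 + 50×1 = 600; y[5] = 200×1 + 50×2 = 300; y[6] = 50×1 = 50 → [200, 500, 550, 600, 600, 300, 50]. Normalization factor = sum(kernel) = 4.

[200, 500, 550, 600, 600, 300, 50]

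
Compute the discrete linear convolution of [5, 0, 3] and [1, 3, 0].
y[0] = 5×1 = 5; y[1] = 5×3 + 0×1 = 15; y[2] = 5×0 + 0×3 + 3×1 = 3; y[3] = 0×0 + 3×3 = 9; y[4] = 3×0 = 0

[5, 15, 3, 9, 0]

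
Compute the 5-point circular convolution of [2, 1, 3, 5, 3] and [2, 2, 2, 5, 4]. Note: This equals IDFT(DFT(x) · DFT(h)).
Either evaluate y[k] = Σ_j x[j]·h[(k-j) mod 5] directly, or use IDFT(DFT(x) · DFT(h)). y[0] = 2×2 + 1×4 + 3×5 + 5×2 + 3×2 = 39; y[1] = 2×2 + 1×2 + 3×4 + 5×5 + 3×2 = 49; y[2] = 2×2 + 1×2 + 3×2 + 5×4 + 3×5 = 47; y[3] = 2×5 + 1×2 + 3×2 + 5×2 + 3×4 = 40; y[4] = 2×4 + 1×5 + 3×2 + 5×2 + 3×2 = 35. Result: [39, 49, 47, 40, 35]

[39, 49, 47, 40, 35]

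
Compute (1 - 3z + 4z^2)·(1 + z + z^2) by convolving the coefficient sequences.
Ascending coefficients: a = [1, -3, 4], b = [1, 1, 1]. c[0] = 1×1 = 1; c[1] = 1×1 + -3×1 = -2; c[2] = 1×1 + -3×1 + 4×1 = 2; c[3] = -3×1 + 4×1 = 1; c[4] = 4×1 = 4. Result coefficients: [1, -2, 2, 1, 4] → 1 - 2z + 2z^2 + z^3 + 4z^4

1 - 2z + 2z^2 + z^3 + 4z^4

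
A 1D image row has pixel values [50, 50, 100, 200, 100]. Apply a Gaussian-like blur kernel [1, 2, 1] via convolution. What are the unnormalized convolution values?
Convolve image row [50, 50, 100, 200, 100] with kernel [1, 2, 1]: y[0] = 50×1 = 50; y[1] = 50×2 + 50×1 = 150; y[2] = 50×1 + 50×2 + 100×1 = 250; y[3] = 50×1 + 100×2 + 200×1 = 450; y[4] = 100×1 + 200×2 + 100×1 = 600; y[5] = 200×1 + 100×2 = 400; y[6] = 100×1 = 100 → [50, 150, 250, 450, 600, 400, 100]. Normalization factor = sum(kernel) = 4.

[50, 150, 250, 450, 600, 400, 100]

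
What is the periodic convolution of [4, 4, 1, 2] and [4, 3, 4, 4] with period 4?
Use y[k] = Σ_j s[j]·t[(k-j) mod 4]. y[0] = 4×4 + 4×4 + 1×4 + 2×3 = 42; y[1] = 4×3 + 4×4 + 1×4 + 2×4 = 40; y[2] = 4×4 + 4×3 + 1×4 + 2×4 = 40; y[3] = 4×4 + 4×4 + 1×3 + 2×4 = 43. Result: [42, 40, 40, 43]

[42, 40, 40, 43]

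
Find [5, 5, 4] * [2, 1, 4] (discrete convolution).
y[0] = 5×2 = 10; y[1] = 5×1 + 5×2 = 15; y[2] = 5×4 + 5×1 + 4×2 = 33; y[3] = 5×4 + 4×1 = 24; y[4] = 4×4 = 16

[10, 15, 33, 24, 16]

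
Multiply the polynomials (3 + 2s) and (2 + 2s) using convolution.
Ascending coefficients: a = [3, 2], b = [2, 2]. c[0] = 3×2 = 6; c[1] = 3×2 + 2×2 = 10; c[2] = 2×2 = 4. Result coefficients: [6, 10, 4] → 6 + 10s + 4s^2

6 + 10s + 4s^2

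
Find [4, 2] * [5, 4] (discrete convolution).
y[0] = 4×5 = 20; y[1] = 4×4 + 2×5 = 26; y[2] = 2×4 = 8

[20, 26, 8]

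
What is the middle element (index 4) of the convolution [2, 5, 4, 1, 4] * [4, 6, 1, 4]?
Use y[k] = Σ_i a[i]·b[k-i] at k=4. y[4] = 5×4 + 4×1 + 1×6 + 4×4 = 46

46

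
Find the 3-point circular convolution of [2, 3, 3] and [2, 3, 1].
Use y[k] = Σ_j s[j]·t[(k-j) mod 3]. y[0] = 2×2 + 3×1 + 3×3 = 16; y[1] = 2×3 + 3×2 + 3×1 = 15; y[2] = 2×1 + 3×3 + 3×2 = 17. Result: [16, 15, 17]

[16, 15, 17]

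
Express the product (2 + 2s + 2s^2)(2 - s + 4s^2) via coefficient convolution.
Ascending coefficients: a = [2, 2, 2], b = [2, -1, 4]. c[0] = 2×2 = 4; c[1] = 2×-1 + 2×2 = 2; c[2] = 2×4 + 2×-1 + 2×2 = 10; c[3] = 2×4 + 2×-1 = 6; c[4] = 2×4 = 8. Result coefficients: [4, 2, 10, 6, 8] → 4 + 2s + 10s^2 + 6s^3 + 8s^4

4 + 2s + 10s^2 + 6s^3 + 8s^4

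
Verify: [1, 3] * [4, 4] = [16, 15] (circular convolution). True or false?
Recompute circular convolution of [1, 3] and [4, 4]: y[0] = 1×4 + 3×4 = 16; y[1] = 1×4 + 3×4 = 16 → [16, 16]. Compare to given [16, 15]: they differ at index 1: given 15, correct 16, so answer: No

No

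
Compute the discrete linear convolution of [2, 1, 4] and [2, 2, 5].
y[0] = 2×2 = 4; y[1] = 2×2 + 1×2 = 6; y[2] = 2×5 + 1×2 + 4×2 = 20; y[3] = 1×5 + 4×2 = 13; y[4] = 4×5 = 20

[4, 6, 20, 13, 20]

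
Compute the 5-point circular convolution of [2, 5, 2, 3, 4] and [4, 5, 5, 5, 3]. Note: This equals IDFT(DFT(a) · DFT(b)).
Either evaluate y[k] = Σ_j a[j]·b[(k-j) mod 5] directly, or use IDFT(DFT(a) · DFT(b)). y[0] = 2×4 + 5×3 + 2×5 + 3×5 + 4×5 = 68; y[1] = 2×5 + 5×4 + 2×3 + 3×5 + 4×5 = 71; y[2] = 2×5 + 5×5 + 2×4 + 3×3 + 4×5 = 72; y[3] = 2×5 + 5×5 + 2×5 + 3×4 + 4×3 = 69; y[4] = 2×3 + 5×5 + 2×5 + 3×5 + 4×4 = 72. Result: [68, 71, 72, 69, 72]

[68, 71, 72, 69, 72]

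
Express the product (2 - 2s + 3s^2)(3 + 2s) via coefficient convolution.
Ascending coefficients: a = [2, -2, 3], b = [3, 2]. c[0] = 2×3 = 6; c[1] = 2×2 + -2×3 = -2; c[2] = -2×2 + 3×3 = 5; c[3] = 3×2 = 6. Result coefficients: [6, -2, 5, 6] → 6 - 2s + 5s^2 + 6s^3

6 - 2s + 5s^2 + 6s^3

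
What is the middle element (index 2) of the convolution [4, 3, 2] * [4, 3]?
Use y[k] = Σ_i a[i]·b[k-i] at k=2. y[2] = 3×3 + 2×4 = 17

17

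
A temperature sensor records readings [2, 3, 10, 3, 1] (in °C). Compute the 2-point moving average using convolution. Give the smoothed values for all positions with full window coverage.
2-point moving average kernel = [1, 1]. Apply in 'valid' mode (full window coverage): avg[0] = (2 + 3) / 2 = 2.5; avg[1] = (3 + 10) / 2 = 6.5; avg[2] = (10 + 3) / 2 = 6.5; avg[3] = (3 + 1) / 2 = 2.0. Smoothed values: [2.5, 6.5, 6.5, 2.0]

[2.5, 6.5, 6.5, 2.0]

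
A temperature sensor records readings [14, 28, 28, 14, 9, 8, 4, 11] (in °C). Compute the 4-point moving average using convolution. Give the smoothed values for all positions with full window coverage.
4-point moving average kernel = [1, 1, 1, 1]. Apply in 'valid' mode (full window coverage): avg[0] = (14 + 28 + 28 + 14) / 4 = 21.0; avg[1] = (28 + 28 + 14 + 9) / 4 = 19.75; avg[2] = (28 + 14 + 9 + 8) / 4 = 14.75; avg[3] = (14 + 9 + 8 + 4) / 4 = 8.75; avg[4] = (9 + 8 + 4 + 11) / 4 = 8.0. Smoothed values: [21.0, 19.75, 14.75, 8.75, 8.0]

[21.0, 19.75, 14.75, 8.75, 8.0]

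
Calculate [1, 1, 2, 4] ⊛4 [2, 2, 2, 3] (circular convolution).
Use y[k] = Σ_j s[j]·t[(k-j) mod 4]. y[0] = 1×2 + 1×3 + 2×2 + 4×2 = 17; y[1] = 1×2 + 1×2 + 2×3 + 4×2 = 18; y[2] = 1×2 + 1×2 + 2×2 + 4×3 = 20; y[3] = 1×3 + 1×2 + 2×2 + 4×2 = 17. Result: [17, 18, 20, 17]

[17, 18, 20, 17]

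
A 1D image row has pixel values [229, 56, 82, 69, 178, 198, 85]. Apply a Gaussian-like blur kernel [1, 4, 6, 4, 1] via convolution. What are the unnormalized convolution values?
Convolve image row [229, 56, 82, 69, 178, 198, 85] with kernel [1, 4, 6, 4, 1]: y[0] = 229×1 = 229; y[1] = 229×4 + 56×1 = 972; y[2] = 229×6 + 56×4 + 82×1 = 1680; y[3] = 229×4 + 56×6 + 82×4 + 69×1 = 1649; y[4] = 229×1 + 56×4 + 82×6 + 69×4 + 178×1 = 1399; y[5] = 56×1 + 82×4 + 69×6 + 178×4 + 198×1 = 1708; y[6] = 82×1 + 69×4 + 178×6 + 198×4 + 85×1 = 2303; y[7] = 69×1 + 178×4 + 198×6 + 85×4 = 2309; y[8] = 178×1 + 198×4 + 85×6 = 1480; y[9] = 198×1 + 85×4 = 538; y[10] = 85×1 = 85 → [229, 972, 1680, 1649, 1399, 1708, 2303, 2309, 1480, 538, 85]. Normalization factor = sum(kernel) = 16.

[229, 972, 1680, 1649, 1399, 1708, 2303, 2309, 1480, 538, 85]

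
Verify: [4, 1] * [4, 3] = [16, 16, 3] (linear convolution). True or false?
Recompute linear convolution of [4, 1] and [4, 3]: y[0] = 4×4 = 16; y[1] = 4×3 + 1×4 = 16; y[2] = 1×3 = 3 → [16, 16, 3]. Given [16, 16, 3] matches, so answer: Yes

Yes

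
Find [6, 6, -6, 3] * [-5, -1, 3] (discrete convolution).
y[0] = 6×-5 = -30; y[1] = 6×-1 + 6×-5 = -36; y[2] = 6×3 + 6×-1 + -6×-5 = 42; y[3] = 6×3 + -6×-1 + 3×-5 = 9; y[4] = -6×3 + 3×-1 = -21; y[5] = 3×3 = 9

[-30, -36, 42, 9, -21, 9]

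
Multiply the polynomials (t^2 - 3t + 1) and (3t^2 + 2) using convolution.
Ascending coefficients: a = [1, -3, 1], b = [2, 0, 3]. c[0] = 1×2 = 2; c[1] = 1×0 + -3×2 = -6; c[2] = 1×3 + -3×0 + 1×2 = 5; c[3] = -3×3 + 1×0 = -9; c[4] = 1×3 = 3. Result coefficients: [2, -6, 5, -9, 3] → 3t^4 - 9t^3 + 5t^2 - 6t + 2

3t^4 - 9t^3 + 5t^2 - 6t + 2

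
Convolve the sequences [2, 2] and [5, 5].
y[0] = 2×5 = 10; y[1] = 2×5 + 2×5 = 20; y[2] = 2×5 = 10

[10, 20, 10]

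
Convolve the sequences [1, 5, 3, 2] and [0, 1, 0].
y[0] = 1×0 = 0; y[1] = 1×1 + 5×0 = 1; y[2] = 1×0 + 5×1 + 3×0 = 5; y[3] = 5×0 + 3×1 + 2×0 = 3; y[4] = 3×0 + 2×1 = 2; y[5] = 2×0 = 0

[0, 1, 5, 3, 2, 0]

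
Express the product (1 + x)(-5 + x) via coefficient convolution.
Ascending coefficients: a = [1, 1], b = [-5, 1]. c[0] = 1×-5 = -5; c[1] = 1×1 + 1×-5 = -4; c[2] = 1×1 = 1. Result coefficients: [-5, -4, 1] → -5 - 4x + x^2

-5 - 4x + x^2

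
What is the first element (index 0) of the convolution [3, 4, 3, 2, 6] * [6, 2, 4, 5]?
Use y[k] = Σ_i a[i]·b[k-i] at k=0. y[0] = 3×6 = 18

18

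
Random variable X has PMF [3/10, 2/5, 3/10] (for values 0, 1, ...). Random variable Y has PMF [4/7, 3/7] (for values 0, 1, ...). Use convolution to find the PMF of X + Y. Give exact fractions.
P(X+Y=k) = Σ_i P(X=i)·P(Y=k-i) — a convolution of [3/10, 2/5, 3/10] and [4/7, 3/7]. P(X+Y=0) = (3/10)×(4/7) = 6/35; P(X+Y=1) = (3/10)×(3/7) + (2/5)×(4/7) = 9/70 + 8/35 = 5/14; P(X+Y=2) = (2/5)×(3/7) + (3/10)×(4/7) = 6/35 + 6/35 = 12/35; P(X+Y=3) = (3/10)×(3/7) = 9/70. PMF: [6/35, 5/14, 12/35, 9/70] (sums to 1 ✓)

[6/35, 5/14, 12/35, 9/70]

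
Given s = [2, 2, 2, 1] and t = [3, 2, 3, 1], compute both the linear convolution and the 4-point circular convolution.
Linear: y_lin[0] = 2×3 = 6; y_lin[1] = 2×2 + 2×3 = 10; y_lin[2] = 2×3 + 2×2 + 2×3 = 16; y_lin[3] = 2×1 + 2×3 + 2×2 + 1×3 = 15; y_lin[4] = 2×1 + 2×3 + 1×2 = 10; y_lin[5] = 2×1 + 1×3 = 5; y_lin[6] = 1×1 = 1 → [6, 10, 16, 15, 10, 5, 1]. Circular (length 4): y[0] = 2×3 + 2×1 + 2×3 + 1×2 = 16; y[1] = 2×2 + 2×3 + 2×1 + 1×3 = 15; y[2] = 2×3 + 2×2 + 2×3 + 1×1 = 17; y[3] = 2×1 + 2×3 + 2×2 + 1×3 = 15 → [16, 15, 17, 15]

Linear: [6, 10, 16, 15, 10, 5, 1], Circular: [16, 15, 17, 15]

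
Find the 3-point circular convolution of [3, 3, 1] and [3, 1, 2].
Use y[k] = Σ_j u[j]·v[(k-j) mod 3]. y[0] = 3×3 + 3×2 + 1×1 = 16; y[1] = 3×1 + 3×3 + 1×2 = 14; y[2] = 3×2 + 3×1 + 1×3 = 12. Result: [16, 14, 12]

[16, 14, 12]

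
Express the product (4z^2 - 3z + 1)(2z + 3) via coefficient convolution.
Ascending coefficients: a = [1, -3, 4], b = [3, 2]. c[0] = 1×3 = 3; c[1] = 1×2 + -3×3 = -7; c[2] = -3×2 + 4×3 = 6; c[3] = 4×2 = 8. Result coefficients: [3, -7, 6, 8] → 8z^3 + 6z^2 - 7z + 3

8z^3 + 6z^2 - 7z + 3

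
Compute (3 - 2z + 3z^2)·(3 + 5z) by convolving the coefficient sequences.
Ascending coefficients: a = [3, -2, 3], b = [3, 5]. c[0] = 3×3 = 9; c[1] = 3×5 + -2×3 = 9; c[2] = -2×5 + 3×3 = -1; c[3] = 3×5 = 15. Result coefficients: [9, 9, -1, 15] → 9 + 9z - z^2 + 15z^3

9 + 9z - z^2 + 15z^3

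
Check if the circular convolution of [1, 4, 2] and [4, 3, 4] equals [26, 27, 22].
Recompute circular convolution of [1, 4, 2] and [4, 3, 4]: y[0] = 1×4 + 4×4 + 2×3 = 26; y[1] = 1×3 + 4×4 + 2×4 = 27; y[2] = 1×4 + 4×3 + 2×4 = 24 → [26, 27, 24]. Compare to given [26, 27, 22]: they differ at index 2: given 22, correct 24, so answer: No

No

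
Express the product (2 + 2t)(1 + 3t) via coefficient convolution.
Ascending coefficients: a = [2, 2], b = [1, 3]. c[0] = 2×1 = 2; c[1] = 2×3 + 2×1 = 8; c[2] = 2×3 = 6. Result coefficients: [2, 8, 6] → 2 + 8t + 6t^2

2 + 8t + 6t^2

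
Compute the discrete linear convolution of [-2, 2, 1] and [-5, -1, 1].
y[0] = -2×-5 = 10; y[1] = -2×-1 + 2×-5 = -8; y[2] = -2×1 + 2×-1 + 1×-5 = -9; y[3] = 2×1 + 1×-1 = 1; y[4] = 1×1 = 1

[10, -8, -9, 1, 1]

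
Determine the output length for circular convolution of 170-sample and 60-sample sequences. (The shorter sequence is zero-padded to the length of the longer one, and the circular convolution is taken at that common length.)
Circular convolution (zero-padding the shorter input) has length max(m, n) = max(170, 60) = 170

170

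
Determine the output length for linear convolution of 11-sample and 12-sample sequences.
Linear/full convolution length: m + n - 1 = 11 + 12 - 1 = 22

22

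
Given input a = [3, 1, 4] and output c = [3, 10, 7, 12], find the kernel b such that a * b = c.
Output length 4 = len(a) + len(b) - 1 ⇒ len(b) = 2. Solve b forward using b[k] = (c[k] - Σ_{i≥1} a[i]·b[k-i]) / a[0]: b[0] = c[0] / a[0] = 3 / 3 = 1; b[1] = (c[1] - 1×1) / a[0] = (10 - 1×1) / 3 = 3. So b = [1, 3]. Forward-check [3, 1, 4] * [1, 3]: c[0] = 3×1 = 3; c[1] = 3×3 + 1×1 = 10; c[2] = 1×3 + 4×1 = 7; c[3] = 4×3 = 12 → [3, 10, 7, 12] ✓

[1, 3]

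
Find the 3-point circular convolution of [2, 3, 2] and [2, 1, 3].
Use y[k] = Σ_j s[j]·t[(k-j) mod 3]. y[0] = 2×2 + 3×3 + 2×1 = 15; y[1] = 2×1 + 3×2 + 2×3 = 14; y[2] = 2×3 + 3×1 + 2×2 = 13. Result: [15, 14, 13]

[15, 14, 13]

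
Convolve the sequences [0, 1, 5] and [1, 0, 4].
y[0] = 0×1 = 0; y[1] = 0×0 + 1×1 = 1; y[2] = 0×4 + 1×0 + 5×1 = 5; y[3] = 1×4 + 5×0 = 4; y[4] = 5×4 = 20

[0, 1, 5, 4, 20]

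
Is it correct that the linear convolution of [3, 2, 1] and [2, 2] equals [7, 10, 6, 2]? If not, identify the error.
Recompute linear convolution of [3, 2, 1] and [2, 2]: y[0] = 3×2 = 6; y[1] = 3×2 + 2×2 = 10; y[2] = 2×2 + 1×2 = 6; y[3] = 1×2 = 2 → [6, 10, 6, 2]. Compare to given [7, 10, 6, 2]: they differ at index 0: given 7, correct 6, so answer: No

No. Error at index 0: given 7, correct 6.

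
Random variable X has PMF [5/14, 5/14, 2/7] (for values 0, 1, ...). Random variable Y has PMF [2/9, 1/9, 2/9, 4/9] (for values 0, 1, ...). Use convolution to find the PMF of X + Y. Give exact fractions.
P(X+Y=k) = Σ_i P(X=i)·P(Y=k-i) — a convolution of [5/14, 5/14, 2/7] and [2/9, 1/9, 2/9, 4/9]. P(X+Y=0) = (5/14)×(2/9) = 5/63; P(X+Y=1) = (5/14)×(1/9) + (5/14)×(2/9) = 5/126 + 5/63 = 5/42; P(X+Y=2) = (5/14)×(2/9) + (5/14)×(1/9) + (2/7)×(2/9) = 5/63 + 5/126 + 4/63 = 23/126; P(X+Y=3) = (5/14)×(4/9) + (5/14)×(2/9) + (2/7)×(1/9) = 10/63 + 5/63 + 2/63 = 17/63; P(X+Y=4) = (5/14)×(4/9) + (2/7)×(2/9) = 10/63 + 4/63 = 2/9; P(X+Y=5) = (2/7)×(4/9) = 8/63. PMF: [5/63, 5/42, 23/126, 17/63, 2/9, 8/63] (sums to 1 ✓)

[5/63, 5/42, 23/126, 17/63, 2/9, 8/63]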